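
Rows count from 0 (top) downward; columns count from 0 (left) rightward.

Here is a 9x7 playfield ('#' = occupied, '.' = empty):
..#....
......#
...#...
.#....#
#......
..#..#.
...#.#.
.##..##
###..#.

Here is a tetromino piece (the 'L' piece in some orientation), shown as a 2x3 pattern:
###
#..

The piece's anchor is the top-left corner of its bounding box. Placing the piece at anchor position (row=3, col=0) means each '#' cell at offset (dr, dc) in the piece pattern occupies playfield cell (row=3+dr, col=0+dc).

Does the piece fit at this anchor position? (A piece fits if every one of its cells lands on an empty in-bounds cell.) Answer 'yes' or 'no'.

Answer: no

Derivation:
Check each piece cell at anchor (3, 0):
  offset (0,0) -> (3,0): empty -> OK
  offset (0,1) -> (3,1): occupied ('#') -> FAIL
  offset (0,2) -> (3,2): empty -> OK
  offset (1,0) -> (4,0): occupied ('#') -> FAIL
All cells valid: no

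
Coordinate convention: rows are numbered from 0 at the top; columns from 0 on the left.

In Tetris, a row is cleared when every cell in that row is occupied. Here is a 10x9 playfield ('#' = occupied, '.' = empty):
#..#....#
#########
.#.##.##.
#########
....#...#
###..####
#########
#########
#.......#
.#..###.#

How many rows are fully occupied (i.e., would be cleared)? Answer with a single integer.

Answer: 4

Derivation:
Check each row:
  row 0: 6 empty cells -> not full
  row 1: 0 empty cells -> FULL (clear)
  row 2: 4 empty cells -> not full
  row 3: 0 empty cells -> FULL (clear)
  row 4: 7 empty cells -> not full
  row 5: 2 empty cells -> not full
  row 6: 0 empty cells -> FULL (clear)
  row 7: 0 empty cells -> FULL (clear)
  row 8: 7 empty cells -> not full
  row 9: 4 empty cells -> not full
Total rows cleared: 4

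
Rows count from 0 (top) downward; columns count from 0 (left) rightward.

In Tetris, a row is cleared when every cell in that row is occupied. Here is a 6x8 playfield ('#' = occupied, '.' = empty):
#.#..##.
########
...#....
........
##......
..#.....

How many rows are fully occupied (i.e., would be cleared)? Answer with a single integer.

Check each row:
  row 0: 4 empty cells -> not full
  row 1: 0 empty cells -> FULL (clear)
  row 2: 7 empty cells -> not full
  row 3: 8 empty cells -> not full
  row 4: 6 empty cells -> not full
  row 5: 7 empty cells -> not full
Total rows cleared: 1

Answer: 1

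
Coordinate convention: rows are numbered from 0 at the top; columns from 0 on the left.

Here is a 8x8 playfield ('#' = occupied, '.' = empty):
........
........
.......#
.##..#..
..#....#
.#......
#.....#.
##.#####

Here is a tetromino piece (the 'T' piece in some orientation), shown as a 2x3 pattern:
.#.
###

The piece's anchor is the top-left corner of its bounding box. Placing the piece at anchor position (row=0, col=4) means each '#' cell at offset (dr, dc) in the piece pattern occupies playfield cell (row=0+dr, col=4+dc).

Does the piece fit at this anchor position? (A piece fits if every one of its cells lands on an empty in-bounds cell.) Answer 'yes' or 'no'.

Answer: yes

Derivation:
Check each piece cell at anchor (0, 4):
  offset (0,1) -> (0,5): empty -> OK
  offset (1,0) -> (1,4): empty -> OK
  offset (1,1) -> (1,5): empty -> OK
  offset (1,2) -> (1,6): empty -> OK
All cells valid: yes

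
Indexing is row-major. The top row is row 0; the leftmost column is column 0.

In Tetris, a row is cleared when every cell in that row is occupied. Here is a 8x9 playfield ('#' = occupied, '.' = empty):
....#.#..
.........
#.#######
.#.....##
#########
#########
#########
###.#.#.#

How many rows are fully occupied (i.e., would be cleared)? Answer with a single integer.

Check each row:
  row 0: 7 empty cells -> not full
  row 1: 9 empty cells -> not full
  row 2: 1 empty cell -> not full
  row 3: 6 empty cells -> not full
  row 4: 0 empty cells -> FULL (clear)
  row 5: 0 empty cells -> FULL (clear)
  row 6: 0 empty cells -> FULL (clear)
  row 7: 3 empty cells -> not full
Total rows cleared: 3

Answer: 3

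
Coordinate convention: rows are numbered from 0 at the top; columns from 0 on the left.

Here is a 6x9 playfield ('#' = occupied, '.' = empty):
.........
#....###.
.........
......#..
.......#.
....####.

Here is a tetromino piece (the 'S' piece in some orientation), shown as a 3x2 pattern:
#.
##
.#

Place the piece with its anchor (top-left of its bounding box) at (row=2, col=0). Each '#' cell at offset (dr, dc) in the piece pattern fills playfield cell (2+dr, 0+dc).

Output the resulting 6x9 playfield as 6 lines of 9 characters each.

Answer: .........
#....###.
#........
##....#..
.#.....#.
....####.

Derivation:
Fill (2+0,0+0) = (2,0)
Fill (2+1,0+0) = (3,0)
Fill (2+1,0+1) = (3,1)
Fill (2+2,0+1) = (4,1)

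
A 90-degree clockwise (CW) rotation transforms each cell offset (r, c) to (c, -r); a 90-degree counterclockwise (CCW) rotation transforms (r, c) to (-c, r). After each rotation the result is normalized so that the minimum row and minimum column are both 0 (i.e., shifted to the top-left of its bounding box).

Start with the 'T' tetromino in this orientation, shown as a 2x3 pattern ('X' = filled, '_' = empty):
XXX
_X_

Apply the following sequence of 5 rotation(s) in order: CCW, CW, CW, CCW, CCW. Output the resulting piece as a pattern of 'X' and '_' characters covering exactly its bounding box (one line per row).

Answer: X_
XX
X_

Derivation:
Start:
XXX
_X_
After rotation 1 (CCW):
X_
XX
X_
After rotation 2 (CW):
XXX
_X_
After rotation 3 (CW):
_X
XX
_X
After rotation 4 (CCW):
XXX
_X_
After rotation 5 (CCW):
X_
XX
X_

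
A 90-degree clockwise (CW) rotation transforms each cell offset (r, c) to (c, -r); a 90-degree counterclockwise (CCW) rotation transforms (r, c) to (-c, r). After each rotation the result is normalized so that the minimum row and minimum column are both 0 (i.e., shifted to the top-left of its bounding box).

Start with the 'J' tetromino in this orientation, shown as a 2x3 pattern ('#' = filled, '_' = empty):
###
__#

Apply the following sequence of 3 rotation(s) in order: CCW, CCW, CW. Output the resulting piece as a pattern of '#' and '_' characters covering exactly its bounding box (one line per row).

Start:
###
__#
After rotation 1 (CCW):
##
#_
#_
After rotation 2 (CCW):
#__
###
After rotation 3 (CW):
##
#_
#_

Answer: ##
#_
#_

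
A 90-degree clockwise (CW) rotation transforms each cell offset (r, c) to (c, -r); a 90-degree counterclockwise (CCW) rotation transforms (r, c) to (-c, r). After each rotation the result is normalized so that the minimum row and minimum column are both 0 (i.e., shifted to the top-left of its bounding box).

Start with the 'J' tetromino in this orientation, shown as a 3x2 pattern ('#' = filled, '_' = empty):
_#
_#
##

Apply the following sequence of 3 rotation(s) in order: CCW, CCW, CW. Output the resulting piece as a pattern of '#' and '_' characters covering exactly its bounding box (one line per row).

Answer: ###
__#

Derivation:
Start:
_#
_#
##
After rotation 1 (CCW):
###
__#
After rotation 2 (CCW):
##
#_
#_
After rotation 3 (CW):
###
__#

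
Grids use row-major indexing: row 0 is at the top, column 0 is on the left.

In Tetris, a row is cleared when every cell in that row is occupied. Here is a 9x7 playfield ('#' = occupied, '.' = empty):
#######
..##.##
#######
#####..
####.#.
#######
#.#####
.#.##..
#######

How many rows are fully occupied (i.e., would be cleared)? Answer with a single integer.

Answer: 4

Derivation:
Check each row:
  row 0: 0 empty cells -> FULL (clear)
  row 1: 3 empty cells -> not full
  row 2: 0 empty cells -> FULL (clear)
  row 3: 2 empty cells -> not full
  row 4: 2 empty cells -> not full
  row 5: 0 empty cells -> FULL (clear)
  row 6: 1 empty cell -> not full
  row 7: 4 empty cells -> not full
  row 8: 0 empty cells -> FULL (clear)
Total rows cleared: 4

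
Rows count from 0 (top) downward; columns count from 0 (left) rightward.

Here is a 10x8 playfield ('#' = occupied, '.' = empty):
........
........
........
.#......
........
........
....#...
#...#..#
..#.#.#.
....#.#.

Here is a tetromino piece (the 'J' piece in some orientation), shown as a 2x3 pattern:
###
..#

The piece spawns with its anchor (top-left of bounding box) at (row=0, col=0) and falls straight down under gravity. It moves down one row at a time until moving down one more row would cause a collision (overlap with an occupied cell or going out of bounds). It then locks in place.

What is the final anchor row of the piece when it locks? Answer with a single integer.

Answer: 2

Derivation:
Spawn at (row=0, col=0). Try each row:
  row 0: fits
  row 1: fits
  row 2: fits
  row 3: blocked -> lock at row 2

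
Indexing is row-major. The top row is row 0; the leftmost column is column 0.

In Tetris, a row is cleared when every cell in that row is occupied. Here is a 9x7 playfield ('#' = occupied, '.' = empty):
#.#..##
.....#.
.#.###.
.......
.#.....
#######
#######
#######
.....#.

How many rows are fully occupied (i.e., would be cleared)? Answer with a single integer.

Answer: 3

Derivation:
Check each row:
  row 0: 3 empty cells -> not full
  row 1: 6 empty cells -> not full
  row 2: 3 empty cells -> not full
  row 3: 7 empty cells -> not full
  row 4: 6 empty cells -> not full
  row 5: 0 empty cells -> FULL (clear)
  row 6: 0 empty cells -> FULL (clear)
  row 7: 0 empty cells -> FULL (clear)
  row 8: 6 empty cells -> not full
Total rows cleared: 3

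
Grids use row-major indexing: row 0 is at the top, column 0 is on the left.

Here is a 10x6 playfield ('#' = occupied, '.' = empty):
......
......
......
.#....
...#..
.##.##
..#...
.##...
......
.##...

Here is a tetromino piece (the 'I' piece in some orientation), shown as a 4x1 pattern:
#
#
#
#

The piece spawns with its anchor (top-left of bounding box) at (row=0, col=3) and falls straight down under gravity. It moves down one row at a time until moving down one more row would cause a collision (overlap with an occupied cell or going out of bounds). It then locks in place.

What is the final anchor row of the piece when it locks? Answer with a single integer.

Spawn at (row=0, col=3). Try each row:
  row 0: fits
  row 1: blocked -> lock at row 0

Answer: 0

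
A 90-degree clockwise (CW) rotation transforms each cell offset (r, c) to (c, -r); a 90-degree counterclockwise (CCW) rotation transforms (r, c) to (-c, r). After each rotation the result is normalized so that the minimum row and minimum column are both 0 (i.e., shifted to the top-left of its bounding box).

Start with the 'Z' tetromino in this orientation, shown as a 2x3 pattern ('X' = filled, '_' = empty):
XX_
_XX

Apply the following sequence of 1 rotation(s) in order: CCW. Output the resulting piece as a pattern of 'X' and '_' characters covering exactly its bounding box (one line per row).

Answer: _X
XX
X_

Derivation:
Start:
XX_
_XX
After rotation 1 (CCW):
_X
XX
X_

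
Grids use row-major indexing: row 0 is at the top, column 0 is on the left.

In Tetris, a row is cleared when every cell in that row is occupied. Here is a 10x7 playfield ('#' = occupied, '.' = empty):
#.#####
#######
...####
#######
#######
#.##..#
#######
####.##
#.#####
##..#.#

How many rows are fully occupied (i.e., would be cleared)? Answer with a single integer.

Answer: 4

Derivation:
Check each row:
  row 0: 1 empty cell -> not full
  row 1: 0 empty cells -> FULL (clear)
  row 2: 3 empty cells -> not full
  row 3: 0 empty cells -> FULL (clear)
  row 4: 0 empty cells -> FULL (clear)
  row 5: 3 empty cells -> not full
  row 6: 0 empty cells -> FULL (clear)
  row 7: 1 empty cell -> not full
  row 8: 1 empty cell -> not full
  row 9: 3 empty cells -> not full
Total rows cleared: 4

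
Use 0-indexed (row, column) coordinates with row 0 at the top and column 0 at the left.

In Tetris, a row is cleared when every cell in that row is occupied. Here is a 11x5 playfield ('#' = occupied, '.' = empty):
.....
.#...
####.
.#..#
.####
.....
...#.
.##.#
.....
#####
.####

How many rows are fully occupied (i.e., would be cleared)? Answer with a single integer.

Check each row:
  row 0: 5 empty cells -> not full
  row 1: 4 empty cells -> not full
  row 2: 1 empty cell -> not full
  row 3: 3 empty cells -> not full
  row 4: 1 empty cell -> not full
  row 5: 5 empty cells -> not full
  row 6: 4 empty cells -> not full
  row 7: 2 empty cells -> not full
  row 8: 5 empty cells -> not full
  row 9: 0 empty cells -> FULL (clear)
  row 10: 1 empty cell -> not full
Total rows cleared: 1

Answer: 1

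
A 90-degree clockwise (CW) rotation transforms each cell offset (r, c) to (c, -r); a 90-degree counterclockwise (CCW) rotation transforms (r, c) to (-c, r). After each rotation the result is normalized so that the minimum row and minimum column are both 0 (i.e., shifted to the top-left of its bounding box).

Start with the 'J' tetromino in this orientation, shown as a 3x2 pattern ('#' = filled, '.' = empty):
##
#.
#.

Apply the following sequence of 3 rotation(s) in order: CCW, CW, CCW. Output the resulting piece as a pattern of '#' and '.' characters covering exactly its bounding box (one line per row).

Start:
##
#.
#.
After rotation 1 (CCW):
#..
###
After rotation 2 (CW):
##
#.
#.
After rotation 3 (CCW):
#..
###

Answer: #..
###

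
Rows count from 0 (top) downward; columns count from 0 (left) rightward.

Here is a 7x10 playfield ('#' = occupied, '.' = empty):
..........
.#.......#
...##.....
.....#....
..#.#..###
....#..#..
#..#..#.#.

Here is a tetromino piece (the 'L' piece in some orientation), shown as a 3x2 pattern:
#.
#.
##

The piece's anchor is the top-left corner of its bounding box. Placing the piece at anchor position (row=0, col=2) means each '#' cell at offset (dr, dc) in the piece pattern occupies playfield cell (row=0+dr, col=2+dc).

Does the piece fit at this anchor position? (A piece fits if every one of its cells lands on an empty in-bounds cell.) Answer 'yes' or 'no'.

Answer: no

Derivation:
Check each piece cell at anchor (0, 2):
  offset (0,0) -> (0,2): empty -> OK
  offset (1,0) -> (1,2): empty -> OK
  offset (2,0) -> (2,2): empty -> OK
  offset (2,1) -> (2,3): occupied ('#') -> FAIL
All cells valid: no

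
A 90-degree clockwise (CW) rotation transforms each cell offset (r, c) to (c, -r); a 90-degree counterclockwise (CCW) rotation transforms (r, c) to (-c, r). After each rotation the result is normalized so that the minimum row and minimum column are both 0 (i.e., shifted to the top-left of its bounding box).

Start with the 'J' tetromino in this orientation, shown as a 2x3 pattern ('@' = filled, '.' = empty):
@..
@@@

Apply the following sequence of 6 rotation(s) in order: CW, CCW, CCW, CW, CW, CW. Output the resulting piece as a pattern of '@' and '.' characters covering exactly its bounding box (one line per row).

Start:
@..
@@@
After rotation 1 (CW):
@@
@.
@.
After rotation 2 (CCW):
@..
@@@
After rotation 3 (CCW):
.@
.@
@@
After rotation 4 (CW):
@..
@@@
After rotation 5 (CW):
@@
@.
@.
After rotation 6 (CW):
@@@
..@

Answer: @@@
..@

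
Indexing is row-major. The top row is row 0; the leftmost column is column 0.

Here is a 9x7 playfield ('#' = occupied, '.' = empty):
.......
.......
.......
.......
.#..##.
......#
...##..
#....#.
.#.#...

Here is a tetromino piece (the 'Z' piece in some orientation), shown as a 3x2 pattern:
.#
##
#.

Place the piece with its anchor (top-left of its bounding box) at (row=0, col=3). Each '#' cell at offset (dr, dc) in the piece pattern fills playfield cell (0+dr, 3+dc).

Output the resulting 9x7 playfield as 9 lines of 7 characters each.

Answer: ....#..
...##..
...#...
.......
.#..##.
......#
...##..
#....#.
.#.#...

Derivation:
Fill (0+0,3+1) = (0,4)
Fill (0+1,3+0) = (1,3)
Fill (0+1,3+1) = (1,4)
Fill (0+2,3+0) = (2,3)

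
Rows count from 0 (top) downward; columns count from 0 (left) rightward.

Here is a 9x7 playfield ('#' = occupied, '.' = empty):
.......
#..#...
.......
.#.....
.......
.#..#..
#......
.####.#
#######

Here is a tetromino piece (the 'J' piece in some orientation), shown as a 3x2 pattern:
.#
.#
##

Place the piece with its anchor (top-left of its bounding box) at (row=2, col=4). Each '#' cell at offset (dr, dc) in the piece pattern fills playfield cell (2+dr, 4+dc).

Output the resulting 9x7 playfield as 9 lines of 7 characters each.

Fill (2+0,4+1) = (2,5)
Fill (2+1,4+1) = (3,5)
Fill (2+2,4+0) = (4,4)
Fill (2+2,4+1) = (4,5)

Answer: .......
#..#...
.....#.
.#...#.
....##.
.#..#..
#......
.####.#
#######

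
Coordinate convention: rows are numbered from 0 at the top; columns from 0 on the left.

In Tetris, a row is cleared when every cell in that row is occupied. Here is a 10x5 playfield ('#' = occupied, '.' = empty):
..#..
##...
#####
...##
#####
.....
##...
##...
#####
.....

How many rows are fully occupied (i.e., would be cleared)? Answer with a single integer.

Check each row:
  row 0: 4 empty cells -> not full
  row 1: 3 empty cells -> not full
  row 2: 0 empty cells -> FULL (clear)
  row 3: 3 empty cells -> not full
  row 4: 0 empty cells -> FULL (clear)
  row 5: 5 empty cells -> not full
  row 6: 3 empty cells -> not full
  row 7: 3 empty cells -> not full
  row 8: 0 empty cells -> FULL (clear)
  row 9: 5 empty cells -> not full
Total rows cleared: 3

Answer: 3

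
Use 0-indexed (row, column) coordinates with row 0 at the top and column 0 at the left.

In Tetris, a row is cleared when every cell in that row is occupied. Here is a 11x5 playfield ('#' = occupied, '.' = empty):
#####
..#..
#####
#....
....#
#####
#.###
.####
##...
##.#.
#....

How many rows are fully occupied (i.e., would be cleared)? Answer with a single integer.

Check each row:
  row 0: 0 empty cells -> FULL (clear)
  row 1: 4 empty cells -> not full
  row 2: 0 empty cells -> FULL (clear)
  row 3: 4 empty cells -> not full
  row 4: 4 empty cells -> not full
  row 5: 0 empty cells -> FULL (clear)
  row 6: 1 empty cell -> not full
  row 7: 1 empty cell -> not full
  row 8: 3 empty cells -> not full
  row 9: 2 empty cells -> not full
  row 10: 4 empty cells -> not full
Total rows cleared: 3

Answer: 3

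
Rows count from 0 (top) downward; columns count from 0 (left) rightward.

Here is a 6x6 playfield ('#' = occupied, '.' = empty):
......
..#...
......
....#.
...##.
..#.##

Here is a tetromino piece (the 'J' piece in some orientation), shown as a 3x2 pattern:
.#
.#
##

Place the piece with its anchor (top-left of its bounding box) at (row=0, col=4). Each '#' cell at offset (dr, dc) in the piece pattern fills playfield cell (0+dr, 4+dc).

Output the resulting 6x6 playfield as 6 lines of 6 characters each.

Answer: .....#
..#..#
....##
....#.
...##.
..#.##

Derivation:
Fill (0+0,4+1) = (0,5)
Fill (0+1,4+1) = (1,5)
Fill (0+2,4+0) = (2,4)
Fill (0+2,4+1) = (2,5)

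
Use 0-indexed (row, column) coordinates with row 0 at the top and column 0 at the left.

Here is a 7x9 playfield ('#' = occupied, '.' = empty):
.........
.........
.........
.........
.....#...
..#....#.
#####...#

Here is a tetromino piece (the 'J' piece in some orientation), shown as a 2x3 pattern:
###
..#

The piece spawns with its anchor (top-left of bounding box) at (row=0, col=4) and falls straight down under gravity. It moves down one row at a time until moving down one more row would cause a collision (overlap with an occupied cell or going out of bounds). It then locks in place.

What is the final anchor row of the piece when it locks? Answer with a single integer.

Spawn at (row=0, col=4). Try each row:
  row 0: fits
  row 1: fits
  row 2: fits
  row 3: fits
  row 4: blocked -> lock at row 3

Answer: 3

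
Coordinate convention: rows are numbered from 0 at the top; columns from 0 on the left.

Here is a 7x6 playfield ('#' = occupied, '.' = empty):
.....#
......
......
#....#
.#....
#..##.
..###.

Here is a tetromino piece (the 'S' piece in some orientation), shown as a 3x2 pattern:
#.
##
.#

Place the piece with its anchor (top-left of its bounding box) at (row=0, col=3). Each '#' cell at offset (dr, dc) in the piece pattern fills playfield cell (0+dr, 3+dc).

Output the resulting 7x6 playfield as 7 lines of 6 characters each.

Fill (0+0,3+0) = (0,3)
Fill (0+1,3+0) = (1,3)
Fill (0+1,3+1) = (1,4)
Fill (0+2,3+1) = (2,4)

Answer: ...#.#
...##.
....#.
#....#
.#....
#..##.
..###.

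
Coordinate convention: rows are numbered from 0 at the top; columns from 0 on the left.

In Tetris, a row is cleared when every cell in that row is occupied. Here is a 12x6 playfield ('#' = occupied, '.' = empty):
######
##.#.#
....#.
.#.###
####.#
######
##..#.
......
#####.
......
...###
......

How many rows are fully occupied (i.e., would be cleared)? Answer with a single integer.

Answer: 2

Derivation:
Check each row:
  row 0: 0 empty cells -> FULL (clear)
  row 1: 2 empty cells -> not full
  row 2: 5 empty cells -> not full
  row 3: 2 empty cells -> not full
  row 4: 1 empty cell -> not full
  row 5: 0 empty cells -> FULL (clear)
  row 6: 3 empty cells -> not full
  row 7: 6 empty cells -> not full
  row 8: 1 empty cell -> not full
  row 9: 6 empty cells -> not full
  row 10: 3 empty cells -> not full
  row 11: 6 empty cells -> not full
Total rows cleared: 2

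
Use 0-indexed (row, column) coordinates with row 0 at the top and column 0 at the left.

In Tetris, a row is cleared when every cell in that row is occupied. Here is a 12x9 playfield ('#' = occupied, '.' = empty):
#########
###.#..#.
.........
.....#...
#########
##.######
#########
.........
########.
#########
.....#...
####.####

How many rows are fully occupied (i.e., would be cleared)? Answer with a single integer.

Check each row:
  row 0: 0 empty cells -> FULL (clear)
  row 1: 4 empty cells -> not full
  row 2: 9 empty cells -> not full
  row 3: 8 empty cells -> not full
  row 4: 0 empty cells -> FULL (clear)
  row 5: 1 empty cell -> not full
  row 6: 0 empty cells -> FULL (clear)
  row 7: 9 empty cells -> not full
  row 8: 1 empty cell -> not full
  row 9: 0 empty cells -> FULL (clear)
  row 10: 8 empty cells -> not full
  row 11: 1 empty cell -> not full
Total rows cleared: 4

Answer: 4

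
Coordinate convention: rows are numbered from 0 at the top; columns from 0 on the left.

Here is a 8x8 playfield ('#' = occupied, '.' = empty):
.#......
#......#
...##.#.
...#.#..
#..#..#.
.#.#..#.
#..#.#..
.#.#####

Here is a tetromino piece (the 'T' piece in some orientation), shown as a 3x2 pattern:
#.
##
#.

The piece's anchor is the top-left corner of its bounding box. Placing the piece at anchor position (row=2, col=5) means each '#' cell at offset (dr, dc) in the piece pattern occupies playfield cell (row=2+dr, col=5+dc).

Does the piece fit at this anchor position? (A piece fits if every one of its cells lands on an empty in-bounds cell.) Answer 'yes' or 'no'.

Check each piece cell at anchor (2, 5):
  offset (0,0) -> (2,5): empty -> OK
  offset (1,0) -> (3,5): occupied ('#') -> FAIL
  offset (1,1) -> (3,6): empty -> OK
  offset (2,0) -> (4,5): empty -> OK
All cells valid: no

Answer: no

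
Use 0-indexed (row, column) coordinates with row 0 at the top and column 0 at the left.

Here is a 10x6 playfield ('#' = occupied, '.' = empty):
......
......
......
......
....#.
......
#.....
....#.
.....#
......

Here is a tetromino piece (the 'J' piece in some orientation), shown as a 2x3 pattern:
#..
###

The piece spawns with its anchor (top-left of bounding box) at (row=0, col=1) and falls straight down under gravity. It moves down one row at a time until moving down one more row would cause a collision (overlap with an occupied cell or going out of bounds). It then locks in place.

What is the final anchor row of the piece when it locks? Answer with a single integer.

Spawn at (row=0, col=1). Try each row:
  row 0: fits
  row 1: fits
  row 2: fits
  row 3: fits
  row 4: fits
  row 5: fits
  row 6: fits
  row 7: fits
  row 8: fits
  row 9: blocked -> lock at row 8

Answer: 8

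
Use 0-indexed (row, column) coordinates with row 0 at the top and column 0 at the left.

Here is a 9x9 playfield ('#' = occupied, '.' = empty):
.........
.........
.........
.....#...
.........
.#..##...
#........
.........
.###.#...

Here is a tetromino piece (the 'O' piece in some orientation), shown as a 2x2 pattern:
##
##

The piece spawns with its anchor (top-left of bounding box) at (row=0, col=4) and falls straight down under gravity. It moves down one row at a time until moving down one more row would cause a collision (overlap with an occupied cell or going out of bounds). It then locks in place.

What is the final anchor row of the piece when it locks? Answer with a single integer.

Answer: 1

Derivation:
Spawn at (row=0, col=4). Try each row:
  row 0: fits
  row 1: fits
  row 2: blocked -> lock at row 1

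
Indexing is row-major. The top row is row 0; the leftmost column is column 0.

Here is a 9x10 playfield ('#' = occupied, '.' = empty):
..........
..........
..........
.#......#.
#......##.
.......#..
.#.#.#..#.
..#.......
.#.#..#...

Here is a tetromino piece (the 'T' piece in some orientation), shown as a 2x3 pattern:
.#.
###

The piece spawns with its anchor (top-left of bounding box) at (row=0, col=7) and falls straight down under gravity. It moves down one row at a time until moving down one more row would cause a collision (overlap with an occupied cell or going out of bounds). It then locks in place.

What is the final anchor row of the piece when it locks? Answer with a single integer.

Answer: 1

Derivation:
Spawn at (row=0, col=7). Try each row:
  row 0: fits
  row 1: fits
  row 2: blocked -> lock at row 1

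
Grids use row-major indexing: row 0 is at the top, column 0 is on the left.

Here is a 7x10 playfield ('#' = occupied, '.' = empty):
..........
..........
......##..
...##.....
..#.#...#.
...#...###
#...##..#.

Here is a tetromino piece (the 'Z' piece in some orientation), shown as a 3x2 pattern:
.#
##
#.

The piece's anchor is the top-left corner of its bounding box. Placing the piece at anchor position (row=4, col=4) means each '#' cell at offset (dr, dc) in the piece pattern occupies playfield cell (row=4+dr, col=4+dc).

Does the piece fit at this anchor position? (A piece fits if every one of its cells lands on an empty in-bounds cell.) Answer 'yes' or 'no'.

Check each piece cell at anchor (4, 4):
  offset (0,1) -> (4,5): empty -> OK
  offset (1,0) -> (5,4): empty -> OK
  offset (1,1) -> (5,5): empty -> OK
  offset (2,0) -> (6,4): occupied ('#') -> FAIL
All cells valid: no

Answer: no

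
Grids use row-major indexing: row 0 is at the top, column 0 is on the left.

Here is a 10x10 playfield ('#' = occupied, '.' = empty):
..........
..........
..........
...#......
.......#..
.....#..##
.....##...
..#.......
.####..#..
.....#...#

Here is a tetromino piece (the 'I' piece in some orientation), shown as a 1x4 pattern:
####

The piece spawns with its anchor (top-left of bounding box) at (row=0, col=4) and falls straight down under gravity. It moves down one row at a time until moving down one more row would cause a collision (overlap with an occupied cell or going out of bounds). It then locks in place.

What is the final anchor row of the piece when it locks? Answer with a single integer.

Answer: 3

Derivation:
Spawn at (row=0, col=4). Try each row:
  row 0: fits
  row 1: fits
  row 2: fits
  row 3: fits
  row 4: blocked -> lock at row 3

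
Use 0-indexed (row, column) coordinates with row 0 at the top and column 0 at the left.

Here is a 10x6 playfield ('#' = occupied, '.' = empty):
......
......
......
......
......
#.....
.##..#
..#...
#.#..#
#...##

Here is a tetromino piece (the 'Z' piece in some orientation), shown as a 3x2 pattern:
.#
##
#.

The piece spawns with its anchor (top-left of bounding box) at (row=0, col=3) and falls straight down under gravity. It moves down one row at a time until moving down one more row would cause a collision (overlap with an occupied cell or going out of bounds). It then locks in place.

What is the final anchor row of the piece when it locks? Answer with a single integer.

Answer: 7

Derivation:
Spawn at (row=0, col=3). Try each row:
  row 0: fits
  row 1: fits
  row 2: fits
  row 3: fits
  row 4: fits
  row 5: fits
  row 6: fits
  row 7: fits
  row 8: blocked -> lock at row 7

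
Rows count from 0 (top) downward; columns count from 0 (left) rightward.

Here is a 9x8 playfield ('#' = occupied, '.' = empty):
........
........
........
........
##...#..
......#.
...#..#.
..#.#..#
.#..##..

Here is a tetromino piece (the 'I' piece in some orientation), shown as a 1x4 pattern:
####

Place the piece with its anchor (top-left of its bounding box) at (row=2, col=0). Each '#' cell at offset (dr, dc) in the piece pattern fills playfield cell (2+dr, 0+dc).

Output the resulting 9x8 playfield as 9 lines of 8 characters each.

Fill (2+0,0+0) = (2,0)
Fill (2+0,0+1) = (2,1)
Fill (2+0,0+2) = (2,2)
Fill (2+0,0+3) = (2,3)

Answer: ........
........
####....
........
##...#..
......#.
...#..#.
..#.#..#
.#..##..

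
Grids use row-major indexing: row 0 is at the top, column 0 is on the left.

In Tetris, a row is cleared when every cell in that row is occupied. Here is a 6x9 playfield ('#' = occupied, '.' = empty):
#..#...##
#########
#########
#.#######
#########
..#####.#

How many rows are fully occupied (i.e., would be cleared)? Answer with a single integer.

Answer: 3

Derivation:
Check each row:
  row 0: 5 empty cells -> not full
  row 1: 0 empty cells -> FULL (clear)
  row 2: 0 empty cells -> FULL (clear)
  row 3: 1 empty cell -> not full
  row 4: 0 empty cells -> FULL (clear)
  row 5: 3 empty cells -> not full
Total rows cleared: 3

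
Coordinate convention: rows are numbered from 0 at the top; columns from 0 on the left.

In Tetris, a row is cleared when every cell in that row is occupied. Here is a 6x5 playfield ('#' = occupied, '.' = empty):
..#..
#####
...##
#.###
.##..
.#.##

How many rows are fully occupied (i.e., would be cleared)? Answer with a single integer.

Check each row:
  row 0: 4 empty cells -> not full
  row 1: 0 empty cells -> FULL (clear)
  row 2: 3 empty cells -> not full
  row 3: 1 empty cell -> not full
  row 4: 3 empty cells -> not full
  row 5: 2 empty cells -> not full
Total rows cleared: 1

Answer: 1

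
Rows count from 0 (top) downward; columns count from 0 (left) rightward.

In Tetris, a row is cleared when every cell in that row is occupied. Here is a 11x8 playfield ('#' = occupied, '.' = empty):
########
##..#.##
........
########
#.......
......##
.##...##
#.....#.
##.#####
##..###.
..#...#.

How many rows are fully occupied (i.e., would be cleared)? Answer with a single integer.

Check each row:
  row 0: 0 empty cells -> FULL (clear)
  row 1: 3 empty cells -> not full
  row 2: 8 empty cells -> not full
  row 3: 0 empty cells -> FULL (clear)
  row 4: 7 empty cells -> not full
  row 5: 6 empty cells -> not full
  row 6: 4 empty cells -> not full
  row 7: 6 empty cells -> not full
  row 8: 1 empty cell -> not full
  row 9: 3 empty cells -> not full
  row 10: 6 empty cells -> not full
Total rows cleared: 2

Answer: 2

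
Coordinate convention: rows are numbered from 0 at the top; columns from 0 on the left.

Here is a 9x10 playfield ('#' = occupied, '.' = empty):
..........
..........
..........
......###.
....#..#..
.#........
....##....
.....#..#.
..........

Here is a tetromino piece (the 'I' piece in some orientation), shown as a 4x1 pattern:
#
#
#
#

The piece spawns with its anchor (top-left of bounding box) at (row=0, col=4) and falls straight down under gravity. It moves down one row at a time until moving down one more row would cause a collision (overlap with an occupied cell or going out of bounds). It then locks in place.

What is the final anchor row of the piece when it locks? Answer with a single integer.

Answer: 0

Derivation:
Spawn at (row=0, col=4). Try each row:
  row 0: fits
  row 1: blocked -> lock at row 0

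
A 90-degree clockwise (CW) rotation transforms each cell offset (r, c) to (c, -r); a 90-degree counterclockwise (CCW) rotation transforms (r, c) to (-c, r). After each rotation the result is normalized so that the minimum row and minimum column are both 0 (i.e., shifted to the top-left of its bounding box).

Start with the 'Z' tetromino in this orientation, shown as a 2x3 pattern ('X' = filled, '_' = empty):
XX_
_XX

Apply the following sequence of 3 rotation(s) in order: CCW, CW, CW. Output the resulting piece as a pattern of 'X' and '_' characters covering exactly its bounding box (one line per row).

Answer: _X
XX
X_

Derivation:
Start:
XX_
_XX
After rotation 1 (CCW):
_X
XX
X_
After rotation 2 (CW):
XX_
_XX
After rotation 3 (CW):
_X
XX
X_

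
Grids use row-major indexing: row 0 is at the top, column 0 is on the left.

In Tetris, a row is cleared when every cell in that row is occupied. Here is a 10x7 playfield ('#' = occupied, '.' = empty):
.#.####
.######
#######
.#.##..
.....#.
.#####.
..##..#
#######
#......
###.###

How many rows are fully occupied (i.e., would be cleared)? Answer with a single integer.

Answer: 2

Derivation:
Check each row:
  row 0: 2 empty cells -> not full
  row 1: 1 empty cell -> not full
  row 2: 0 empty cells -> FULL (clear)
  row 3: 4 empty cells -> not full
  row 4: 6 empty cells -> not full
  row 5: 2 empty cells -> not full
  row 6: 4 empty cells -> not full
  row 7: 0 empty cells -> FULL (clear)
  row 8: 6 empty cells -> not full
  row 9: 1 empty cell -> not full
Total rows cleared: 2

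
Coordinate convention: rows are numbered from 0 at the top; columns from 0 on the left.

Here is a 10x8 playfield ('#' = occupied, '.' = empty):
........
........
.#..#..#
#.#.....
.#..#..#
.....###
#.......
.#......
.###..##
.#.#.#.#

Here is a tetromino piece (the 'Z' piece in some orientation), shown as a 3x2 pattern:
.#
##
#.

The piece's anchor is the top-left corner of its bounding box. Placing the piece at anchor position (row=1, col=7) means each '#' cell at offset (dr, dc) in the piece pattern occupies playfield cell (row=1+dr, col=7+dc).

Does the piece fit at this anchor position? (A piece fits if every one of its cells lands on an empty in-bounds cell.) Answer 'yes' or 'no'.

Check each piece cell at anchor (1, 7):
  offset (0,1) -> (1,8): out of bounds -> FAIL
  offset (1,0) -> (2,7): occupied ('#') -> FAIL
  offset (1,1) -> (2,8): out of bounds -> FAIL
  offset (2,0) -> (3,7): empty -> OK
All cells valid: no

Answer: no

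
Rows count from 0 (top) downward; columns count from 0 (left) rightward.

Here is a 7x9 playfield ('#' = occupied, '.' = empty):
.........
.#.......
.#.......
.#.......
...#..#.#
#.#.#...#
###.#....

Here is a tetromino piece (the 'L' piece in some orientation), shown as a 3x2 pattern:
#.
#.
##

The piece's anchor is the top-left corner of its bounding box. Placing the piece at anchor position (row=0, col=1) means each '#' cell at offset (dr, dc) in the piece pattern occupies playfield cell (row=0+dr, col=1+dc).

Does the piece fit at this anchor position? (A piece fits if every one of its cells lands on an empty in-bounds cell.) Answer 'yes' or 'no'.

Check each piece cell at anchor (0, 1):
  offset (0,0) -> (0,1): empty -> OK
  offset (1,0) -> (1,1): occupied ('#') -> FAIL
  offset (2,0) -> (2,1): occupied ('#') -> FAIL
  offset (2,1) -> (2,2): empty -> OK
All cells valid: no

Answer: no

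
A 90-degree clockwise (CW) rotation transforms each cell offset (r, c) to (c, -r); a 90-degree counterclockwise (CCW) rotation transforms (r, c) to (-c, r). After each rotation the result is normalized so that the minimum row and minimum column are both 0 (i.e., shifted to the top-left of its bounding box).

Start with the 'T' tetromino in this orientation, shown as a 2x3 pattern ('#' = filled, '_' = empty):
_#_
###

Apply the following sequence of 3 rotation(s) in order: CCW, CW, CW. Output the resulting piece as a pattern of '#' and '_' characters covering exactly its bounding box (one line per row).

Answer: #_
##
#_

Derivation:
Start:
_#_
###
After rotation 1 (CCW):
_#
##
_#
After rotation 2 (CW):
_#_
###
After rotation 3 (CW):
#_
##
#_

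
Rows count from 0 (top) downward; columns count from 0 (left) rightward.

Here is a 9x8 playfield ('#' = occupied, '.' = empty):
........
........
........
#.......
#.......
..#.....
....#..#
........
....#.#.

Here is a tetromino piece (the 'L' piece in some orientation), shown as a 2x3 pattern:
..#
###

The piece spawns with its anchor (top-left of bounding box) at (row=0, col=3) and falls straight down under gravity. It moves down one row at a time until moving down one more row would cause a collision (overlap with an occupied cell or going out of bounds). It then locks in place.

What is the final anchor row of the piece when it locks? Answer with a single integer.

Answer: 4

Derivation:
Spawn at (row=0, col=3). Try each row:
  row 0: fits
  row 1: fits
  row 2: fits
  row 3: fits
  row 4: fits
  row 5: blocked -> lock at row 4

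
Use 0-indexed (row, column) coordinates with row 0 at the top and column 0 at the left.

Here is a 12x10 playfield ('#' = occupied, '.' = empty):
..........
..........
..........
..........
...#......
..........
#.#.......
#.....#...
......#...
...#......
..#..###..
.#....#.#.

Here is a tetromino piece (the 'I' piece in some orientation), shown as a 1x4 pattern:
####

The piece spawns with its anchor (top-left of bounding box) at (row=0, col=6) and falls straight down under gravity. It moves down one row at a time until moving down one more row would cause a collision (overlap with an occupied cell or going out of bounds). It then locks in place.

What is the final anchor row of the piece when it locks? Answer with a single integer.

Spawn at (row=0, col=6). Try each row:
  row 0: fits
  row 1: fits
  row 2: fits
  row 3: fits
  row 4: fits
  row 5: fits
  row 6: fits
  row 7: blocked -> lock at row 6

Answer: 6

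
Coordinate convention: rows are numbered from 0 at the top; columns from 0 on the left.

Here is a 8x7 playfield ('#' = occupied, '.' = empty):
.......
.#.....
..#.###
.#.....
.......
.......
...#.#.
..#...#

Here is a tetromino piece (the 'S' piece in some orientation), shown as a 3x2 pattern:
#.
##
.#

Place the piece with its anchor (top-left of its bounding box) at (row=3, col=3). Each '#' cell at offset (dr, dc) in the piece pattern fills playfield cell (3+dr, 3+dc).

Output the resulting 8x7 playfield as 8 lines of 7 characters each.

Fill (3+0,3+0) = (3,3)
Fill (3+1,3+0) = (4,3)
Fill (3+1,3+1) = (4,4)
Fill (3+2,3+1) = (5,4)

Answer: .......
.#.....
..#.###
.#.#...
...##..
....#..
...#.#.
..#...#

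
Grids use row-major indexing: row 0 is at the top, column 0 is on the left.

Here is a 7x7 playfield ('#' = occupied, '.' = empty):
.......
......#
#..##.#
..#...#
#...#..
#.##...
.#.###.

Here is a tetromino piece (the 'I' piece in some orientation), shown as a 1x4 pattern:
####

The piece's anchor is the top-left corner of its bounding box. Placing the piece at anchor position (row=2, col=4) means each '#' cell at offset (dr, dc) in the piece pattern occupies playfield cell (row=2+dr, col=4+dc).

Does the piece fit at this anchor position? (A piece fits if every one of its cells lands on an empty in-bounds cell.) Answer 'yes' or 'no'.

Check each piece cell at anchor (2, 4):
  offset (0,0) -> (2,4): occupied ('#') -> FAIL
  offset (0,1) -> (2,5): empty -> OK
  offset (0,2) -> (2,6): occupied ('#') -> FAIL
  offset (0,3) -> (2,7): out of bounds -> FAIL
All cells valid: no

Answer: no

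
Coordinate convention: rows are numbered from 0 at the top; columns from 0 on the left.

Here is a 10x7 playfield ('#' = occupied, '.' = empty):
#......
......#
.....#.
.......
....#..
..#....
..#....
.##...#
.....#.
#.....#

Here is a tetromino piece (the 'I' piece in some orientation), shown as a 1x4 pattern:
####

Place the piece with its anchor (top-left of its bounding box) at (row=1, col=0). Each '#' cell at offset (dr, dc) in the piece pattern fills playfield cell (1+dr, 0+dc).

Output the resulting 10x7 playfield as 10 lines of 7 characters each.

Fill (1+0,0+0) = (1,0)
Fill (1+0,0+1) = (1,1)
Fill (1+0,0+2) = (1,2)
Fill (1+0,0+3) = (1,3)

Answer: #......
####..#
.....#.
.......
....#..
..#....
..#....
.##...#
.....#.
#.....#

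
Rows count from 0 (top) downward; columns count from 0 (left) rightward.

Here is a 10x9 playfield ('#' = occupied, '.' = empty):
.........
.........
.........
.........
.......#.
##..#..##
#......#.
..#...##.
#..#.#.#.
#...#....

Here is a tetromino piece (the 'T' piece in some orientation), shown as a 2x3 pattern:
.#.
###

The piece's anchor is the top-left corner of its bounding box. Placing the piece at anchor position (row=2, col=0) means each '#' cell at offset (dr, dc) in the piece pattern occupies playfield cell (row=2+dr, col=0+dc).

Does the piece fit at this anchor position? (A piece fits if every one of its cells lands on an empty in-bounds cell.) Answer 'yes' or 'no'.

Answer: yes

Derivation:
Check each piece cell at anchor (2, 0):
  offset (0,1) -> (2,1): empty -> OK
  offset (1,0) -> (3,0): empty -> OK
  offset (1,1) -> (3,1): empty -> OK
  offset (1,2) -> (3,2): empty -> OK
All cells valid: yes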